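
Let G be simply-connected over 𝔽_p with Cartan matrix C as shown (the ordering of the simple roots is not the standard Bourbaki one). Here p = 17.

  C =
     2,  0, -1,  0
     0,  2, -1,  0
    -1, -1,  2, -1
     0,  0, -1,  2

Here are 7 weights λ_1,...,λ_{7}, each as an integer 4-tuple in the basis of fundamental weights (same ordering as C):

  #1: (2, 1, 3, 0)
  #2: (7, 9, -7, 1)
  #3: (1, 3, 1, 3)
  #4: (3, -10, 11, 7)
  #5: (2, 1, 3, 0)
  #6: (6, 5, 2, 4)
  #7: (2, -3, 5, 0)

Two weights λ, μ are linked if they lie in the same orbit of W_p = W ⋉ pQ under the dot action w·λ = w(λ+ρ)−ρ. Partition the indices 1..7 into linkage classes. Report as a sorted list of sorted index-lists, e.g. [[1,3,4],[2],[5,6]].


C ↔ D_4 under row/col permutation; |W(D_4)| = 192.

Folding the 7 weights λ_j+ρ into Ā_17 (reps in the given 4-coord order):

    1: (3, 2, 4, 1)
    2: (2, 4, 2, 4)
    3: (2, 4, 2, 4)
    4: (3, 2, 4, 1)
    5: (3, 2, 4, 1)
    6: (3, 2, 4, 1)
    7: (3, 2, 4, 1)

These 7 weights hit 2 W_17-dot-orbits; sizes (5, 2):

[[1, 4, 5, 6, 7], [2, 3]]


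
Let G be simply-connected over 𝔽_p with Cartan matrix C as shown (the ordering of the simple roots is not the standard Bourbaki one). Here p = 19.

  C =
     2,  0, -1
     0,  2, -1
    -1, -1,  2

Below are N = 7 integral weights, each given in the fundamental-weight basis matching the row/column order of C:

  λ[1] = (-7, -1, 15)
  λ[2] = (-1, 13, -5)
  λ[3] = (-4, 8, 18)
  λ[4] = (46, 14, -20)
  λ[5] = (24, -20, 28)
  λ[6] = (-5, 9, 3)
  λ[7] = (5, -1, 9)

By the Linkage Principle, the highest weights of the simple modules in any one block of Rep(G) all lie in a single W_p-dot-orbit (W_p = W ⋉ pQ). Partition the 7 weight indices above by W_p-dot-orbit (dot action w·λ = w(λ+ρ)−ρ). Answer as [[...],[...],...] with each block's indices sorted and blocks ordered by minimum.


Dynkin diagram of C (from the 4 off-diagonal −1 entries): A_3.

Alcove-folded reps (p=19, 7 weights, presented ϖ-order):

  1: (6, 0, 10);  2: (4, 10, 0);  3: (6, 0, 10);  4: (4, 10, 0);  5: (6, 0, 10);  6: (4, 10, 0);  7: (6, 0, 10)

The 7 indices split into 2 linkage classes (same alcove rep ⇔ same W_19-dot-orbit):

[[1, 3, 5, 7], [2, 4, 6]]


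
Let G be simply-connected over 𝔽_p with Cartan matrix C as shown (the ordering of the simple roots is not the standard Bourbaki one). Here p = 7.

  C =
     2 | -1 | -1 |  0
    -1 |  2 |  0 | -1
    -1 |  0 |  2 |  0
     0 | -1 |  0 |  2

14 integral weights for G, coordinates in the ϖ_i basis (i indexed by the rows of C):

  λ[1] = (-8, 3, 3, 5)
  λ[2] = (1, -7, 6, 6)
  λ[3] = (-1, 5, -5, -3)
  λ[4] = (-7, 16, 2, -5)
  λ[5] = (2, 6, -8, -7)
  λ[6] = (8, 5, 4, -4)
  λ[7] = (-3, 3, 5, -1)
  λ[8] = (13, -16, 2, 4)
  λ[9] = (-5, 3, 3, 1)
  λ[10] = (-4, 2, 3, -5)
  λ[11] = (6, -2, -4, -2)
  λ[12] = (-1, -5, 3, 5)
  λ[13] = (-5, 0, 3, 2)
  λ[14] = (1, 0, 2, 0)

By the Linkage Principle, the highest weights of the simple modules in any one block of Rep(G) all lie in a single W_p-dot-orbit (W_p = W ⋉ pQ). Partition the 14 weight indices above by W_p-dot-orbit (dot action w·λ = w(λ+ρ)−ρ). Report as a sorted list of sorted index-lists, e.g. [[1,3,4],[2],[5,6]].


C ↔ A_4 under row/col permutation; |W(A_4)| = 120.

Each λ_j+ρ reduced to Ā_7; 4-tuples below use C's row order:

  λ_1+ρ ↦ (1, 3, 0, 0);  λ_2+ρ ↦ (4, 0, 0, 2);  λ_3+ρ ↦ (4, 0, 0, 2);  λ_4+ρ ↦ (1, 3, 0, 0);  λ_5+ρ ↦ (1, 3, 0, 0);  λ_6+ρ ↦ (2, 1, 3, 1);  λ_7+ρ ↦ (2, 1, 3, 1);  λ_8+ρ ↦ (4, 0, 0, 2);  λ_9+ρ ↦ (4, 0, 0, 2);  λ_10+ρ ↦ (1, 3, 0, 0);  λ_11+ρ ↦ (2, 1, 3, 1);  λ_12+ρ ↦ (4, 0, 0, 2);  λ_13+ρ ↦ (1, 3, 0, 0);  λ_14+ρ ↦ (2, 1, 3, 1)

Linkage partition of the 14 weights (3 classes, p=7):

[[1, 4, 5, 10, 13], [2, 3, 8, 9, 12], [6, 7, 11, 14]]


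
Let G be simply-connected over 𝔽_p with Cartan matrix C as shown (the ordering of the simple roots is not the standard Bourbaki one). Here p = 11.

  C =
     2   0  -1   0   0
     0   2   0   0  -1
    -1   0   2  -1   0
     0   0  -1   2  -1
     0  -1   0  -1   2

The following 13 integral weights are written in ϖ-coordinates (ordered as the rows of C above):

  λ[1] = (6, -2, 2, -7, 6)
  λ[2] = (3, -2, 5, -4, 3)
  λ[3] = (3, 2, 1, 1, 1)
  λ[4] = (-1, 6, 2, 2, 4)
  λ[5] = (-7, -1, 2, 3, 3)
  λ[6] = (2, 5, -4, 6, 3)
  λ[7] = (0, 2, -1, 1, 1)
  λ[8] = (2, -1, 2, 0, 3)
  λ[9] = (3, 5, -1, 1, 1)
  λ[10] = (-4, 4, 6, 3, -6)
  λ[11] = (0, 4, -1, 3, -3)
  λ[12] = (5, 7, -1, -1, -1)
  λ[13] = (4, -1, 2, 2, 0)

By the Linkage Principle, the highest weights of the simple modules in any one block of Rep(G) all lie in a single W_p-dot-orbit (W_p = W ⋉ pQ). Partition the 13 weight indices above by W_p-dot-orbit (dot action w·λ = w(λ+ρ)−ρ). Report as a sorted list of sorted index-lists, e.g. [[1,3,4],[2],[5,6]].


Dynkin diagram of C (from the 8 off-diagonal −1 entries): A_5.

Folding the 13 weights λ_j+ρ into Ā_11 (reps in the given 5-coord order):

  λ_1 → (4, 1, 3, 3, 0) · λ_2 → (4, 1, 3, 3, 0) · λ_3 → (2, 1, 2, 2, 2) · λ_4 → (3, 0, 3, 1, 4) · λ_5 → (3, 0, 3, 1, 4) · λ_6 → (3, 0, 3, 1, 4) · λ_7 → (1, 3, 0, 2, 2) · λ_8 → (3, 0, 3, 1, 4) · λ_9 → (1, 3, 0, 2, 2) · λ_10 → (3, 0, 3, 1, 4) · λ_11 → (1, 3, 0, 2, 2) · λ_12 → (3, 5, 0, 0, 0) · λ_13 → (4, 1, 3, 3, 0)

The 13 indices split into 5 linkage classes (same alcove rep ⇔ same W_11-dot-orbit):

[[1, 2, 13], [3], [4, 5, 6, 8, 10], [7, 9, 11], [12]]


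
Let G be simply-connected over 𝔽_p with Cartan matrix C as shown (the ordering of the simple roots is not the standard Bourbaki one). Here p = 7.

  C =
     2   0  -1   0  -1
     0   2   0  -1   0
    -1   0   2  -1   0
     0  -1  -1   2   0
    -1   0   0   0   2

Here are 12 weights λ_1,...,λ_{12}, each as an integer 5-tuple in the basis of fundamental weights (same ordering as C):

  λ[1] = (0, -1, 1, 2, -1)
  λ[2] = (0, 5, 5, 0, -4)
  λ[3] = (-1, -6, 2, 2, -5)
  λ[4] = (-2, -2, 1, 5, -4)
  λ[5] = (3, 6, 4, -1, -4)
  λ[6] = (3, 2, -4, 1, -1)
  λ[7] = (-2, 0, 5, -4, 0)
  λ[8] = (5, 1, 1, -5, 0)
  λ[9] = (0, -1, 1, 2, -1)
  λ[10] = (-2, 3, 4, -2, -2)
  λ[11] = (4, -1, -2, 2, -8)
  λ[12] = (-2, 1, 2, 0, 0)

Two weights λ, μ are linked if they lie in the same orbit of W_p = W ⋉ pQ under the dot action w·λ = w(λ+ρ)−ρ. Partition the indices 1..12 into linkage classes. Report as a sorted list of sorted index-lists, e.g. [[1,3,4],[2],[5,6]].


A_5 Cartan matrix, 5 simple roots permuted; ρ=(1,1,1,1,1).

Folding the 12 weights λ_j+ρ into Ā_7 (reps in the given 5-coord order):

  1: (1, 0, 2, 3, 0) · 2: (4, 1, 0, 0, 2) · 3: (1, 2, 2, 1, 0) · 4: (1, 0, 2, 3, 0) · 5: (3, 0, 2, 0, 1) · 6: (1, 2, 2, 1, 0) · 7: (1, 2, 2, 1, 0) · 8: (3, 0, 2, 0, 1) · 9: (1, 0, 2, 3, 0) · 10: (1, 2, 2, 1, 0) · 11: (1, 0, 2, 0, 4) · 12: (1, 2, 2, 1, 0)

Partition of {1..12} into 5 W_7-dot-orbits:

[[1, 4, 9], [2], [3, 6, 7, 10, 12], [5, 8], [11]]


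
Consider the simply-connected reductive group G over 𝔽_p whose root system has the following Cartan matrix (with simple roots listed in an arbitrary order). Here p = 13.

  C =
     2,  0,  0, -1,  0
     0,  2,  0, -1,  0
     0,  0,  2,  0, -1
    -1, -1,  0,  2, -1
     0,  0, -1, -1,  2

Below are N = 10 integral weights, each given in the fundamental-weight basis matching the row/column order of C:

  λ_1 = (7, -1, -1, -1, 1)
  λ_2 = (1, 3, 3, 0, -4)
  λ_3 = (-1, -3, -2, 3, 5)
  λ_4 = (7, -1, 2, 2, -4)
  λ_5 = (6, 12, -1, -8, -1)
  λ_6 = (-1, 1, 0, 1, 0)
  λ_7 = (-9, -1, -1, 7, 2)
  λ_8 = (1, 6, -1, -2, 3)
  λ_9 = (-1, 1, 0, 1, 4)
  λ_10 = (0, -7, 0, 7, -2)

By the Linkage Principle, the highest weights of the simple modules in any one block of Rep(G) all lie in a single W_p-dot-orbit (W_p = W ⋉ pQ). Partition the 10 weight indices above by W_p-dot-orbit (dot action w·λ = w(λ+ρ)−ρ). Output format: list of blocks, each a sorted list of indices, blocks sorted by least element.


Root system D_5: the 5×5 matrix C matches after relabeling.

λ_j+ρ reflected into Ā_13 (⟨·,θ^∨⟩≤13); 5-tuples as given:

    1: (8, 0, 0, 0, 2)
    2: (0, 2, 1, 2, 1)
    3: (0, 2, 1, 2, 1)
    4: (8, 0, 0, 0, 2)
    5: (0, 6, 7, 0, 0)
    6: (0, 2, 1, 2, 1)
    7: (8, 0, 0, 0, 2)
    8: (1, 6, 0, 1, 1)
    9: (0, 2, 1, 2, 1)
    10: (1, 6, 0, 1, 1)

The 10 indices split into 4 linkage classes (same alcove rep ⇔ same W_13-dot-orbit):

[[1, 4, 7], [2, 3, 6, 9], [5], [8, 10]]


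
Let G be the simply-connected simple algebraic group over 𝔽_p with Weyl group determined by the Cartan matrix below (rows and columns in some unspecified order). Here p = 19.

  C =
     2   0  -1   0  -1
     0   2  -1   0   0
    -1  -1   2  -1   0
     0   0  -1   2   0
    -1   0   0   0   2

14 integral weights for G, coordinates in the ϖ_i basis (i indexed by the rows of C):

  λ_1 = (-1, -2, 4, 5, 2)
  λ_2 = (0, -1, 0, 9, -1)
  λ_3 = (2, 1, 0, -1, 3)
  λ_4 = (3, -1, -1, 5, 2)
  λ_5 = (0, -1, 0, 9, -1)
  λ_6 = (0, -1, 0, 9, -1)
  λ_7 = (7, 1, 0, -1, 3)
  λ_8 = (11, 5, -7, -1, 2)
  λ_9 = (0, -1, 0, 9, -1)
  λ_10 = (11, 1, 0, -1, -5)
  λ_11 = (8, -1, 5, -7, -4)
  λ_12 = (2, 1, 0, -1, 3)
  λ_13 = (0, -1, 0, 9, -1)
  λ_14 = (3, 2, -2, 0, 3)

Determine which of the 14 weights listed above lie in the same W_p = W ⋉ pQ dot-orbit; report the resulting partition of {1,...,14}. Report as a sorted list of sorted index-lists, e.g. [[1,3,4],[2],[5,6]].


Root system D_5: the 5×5 matrix C matches after relabeling.

Ā_19 reps of the 14 weights (D_5, coords as presented):

  λ_1 → (0, 1, 4, 6, 3)
  λ_2 → (1, 0, 1, 10, 0)
  λ_3 → (3, 2, 1, 0, 4)
  λ_4 → (4, 0, 0, 6, 3)
  λ_5 → (1, 0, 1, 10, 0)
  λ_6 → (1, 0, 1, 10, 0)
  λ_7 → (3, 2, 1, 0, 4)
  λ_8 → (4, 0, 0, 6, 3)
  λ_9 → (1, 0, 1, 10, 0)
  λ_10 → (3, 2, 1, 0, 4)
  λ_11 → (4, 0, 0, 6, 3)
  λ_12 → (3, 2, 1, 0, 4)
  λ_13 → (1, 0, 1, 10, 0)
  λ_14 → (3, 2, 1, 0, 4)

4 distinct reps among the 14 weights ⇒ 4 W_19-linkage classes:

[[1], [2, 5, 6, 9, 13], [3, 7, 10, 12, 14], [4, 8, 11]]


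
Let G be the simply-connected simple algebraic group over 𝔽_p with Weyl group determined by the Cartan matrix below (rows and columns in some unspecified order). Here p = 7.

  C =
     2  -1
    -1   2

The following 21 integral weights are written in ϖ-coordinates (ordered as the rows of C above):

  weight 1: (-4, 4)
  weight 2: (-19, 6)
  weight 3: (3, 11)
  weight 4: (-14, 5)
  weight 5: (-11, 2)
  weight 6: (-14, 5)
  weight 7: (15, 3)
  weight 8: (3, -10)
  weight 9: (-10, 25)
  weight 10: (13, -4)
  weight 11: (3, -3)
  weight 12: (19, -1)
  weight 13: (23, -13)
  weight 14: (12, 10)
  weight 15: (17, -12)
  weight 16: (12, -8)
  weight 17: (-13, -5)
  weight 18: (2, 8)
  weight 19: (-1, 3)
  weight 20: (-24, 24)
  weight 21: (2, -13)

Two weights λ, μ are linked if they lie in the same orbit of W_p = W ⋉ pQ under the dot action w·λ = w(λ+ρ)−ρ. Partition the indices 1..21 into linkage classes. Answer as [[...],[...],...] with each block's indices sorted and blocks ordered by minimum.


Cartan matrix: type A_2 (|W|=6); un-permuting the 2 rows.

Each λ_j+ρ reduced to Ā_7; 2-tuples below use C's row order:

  λ_1 → (3, 2)
  λ_2 → (0, 4)
  λ_3 → (3, 2)
  λ_4 → (0, 1)
  λ_5 → (0, 4)
  λ_6 → (0, 1)
  λ_7 → (4, 1)
  λ_8 → (3, 2)
  λ_9 → (3, 2)
  λ_10 → (0, 4)
  λ_11 → (2, 2)
  λ_12 → (0, 1)
  λ_13 → (2, 2)
  λ_14 → (3, 1)
  λ_15 → (0, 4)
  λ_16 → (0, 1)
  λ_17 → (3, 2)
  λ_18 → (2, 2)
  λ_19 → (0, 4)
  λ_20 → (2, 2)
  λ_21 → (2, 2)

Partition of {1..21} into 6 W_7-dot-orbits:

[[1, 3, 8, 9, 17], [2, 5, 10, 15, 19], [4, 6, 12, 16], [7], [11, 13, 18, 20, 21], [14]]


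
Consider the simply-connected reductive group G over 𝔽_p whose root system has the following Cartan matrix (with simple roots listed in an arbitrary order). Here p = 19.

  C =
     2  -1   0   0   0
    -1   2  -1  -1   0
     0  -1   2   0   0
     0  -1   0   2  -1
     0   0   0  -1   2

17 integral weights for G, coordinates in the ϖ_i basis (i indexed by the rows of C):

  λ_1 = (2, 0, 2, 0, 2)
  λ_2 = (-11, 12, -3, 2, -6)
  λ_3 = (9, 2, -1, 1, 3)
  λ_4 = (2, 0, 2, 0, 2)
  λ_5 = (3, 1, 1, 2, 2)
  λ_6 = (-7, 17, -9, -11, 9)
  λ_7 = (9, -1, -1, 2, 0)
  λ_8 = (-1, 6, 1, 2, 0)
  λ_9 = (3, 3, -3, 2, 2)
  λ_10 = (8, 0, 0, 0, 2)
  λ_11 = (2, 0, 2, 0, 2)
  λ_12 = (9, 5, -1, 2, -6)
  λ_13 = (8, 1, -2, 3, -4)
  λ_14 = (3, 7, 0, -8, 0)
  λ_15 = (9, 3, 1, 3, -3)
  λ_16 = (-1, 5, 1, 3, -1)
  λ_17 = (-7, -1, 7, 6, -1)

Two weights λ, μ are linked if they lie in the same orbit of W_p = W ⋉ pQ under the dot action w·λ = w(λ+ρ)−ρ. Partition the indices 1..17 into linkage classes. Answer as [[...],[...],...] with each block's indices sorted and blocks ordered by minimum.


Type D_5, rank 5, |W|=1920; reorder rows/cols to standard.

λ_j+ρ reflected into Ā_19 (⟨·,θ^∨⟩≤19); 5-tuples as given:

    λ_1+ρ ↦ (3, 1, 3, 1, 3)
    λ_2+ρ ↦ (9, 1, 1, 1, 3)
    λ_3+ρ ↦ (10, 0, 0, 3, 1)
    λ_4+ρ ↦ (3, 1, 3, 1, 3)
    λ_5+ρ ↦ (4, 2, 2, 3, 3)
    λ_6+ρ ↦ (0, 6, 2, 1, 0)
    λ_7+ρ ↦ (10, 0, 0, 3, 1)
    λ_8+ρ ↦ (0, 6, 2, 1, 0)
    λ_9+ρ ↦ (4, 2, 2, 3, 3)
    λ_10+ρ ↦ (9, 1, 1, 1, 3)
    λ_11+ρ ↦ (3, 1, 3, 1, 3)
    λ_12+ρ ↦ (10, 0, 0, 3, 1)
    λ_13+ρ ↦ (9, 1, 1, 1, 3)
    λ_14+ρ ↦ (4, 1, 1, 1, 6)
    λ_15+ρ ↦ (9, 1, 1, 1, 3)
    λ_16+ρ ↦ (0, 6, 2, 1, 0)
    λ_17+ρ ↦ (0, 6, 2, 1, 0)

The 17 indices split into 6 linkage classes (same alcove rep ⇔ same W_19-dot-orbit):

[[1, 4, 11], [2, 10, 13, 15], [3, 7, 12], [5, 9], [6, 8, 16, 17], [14]]


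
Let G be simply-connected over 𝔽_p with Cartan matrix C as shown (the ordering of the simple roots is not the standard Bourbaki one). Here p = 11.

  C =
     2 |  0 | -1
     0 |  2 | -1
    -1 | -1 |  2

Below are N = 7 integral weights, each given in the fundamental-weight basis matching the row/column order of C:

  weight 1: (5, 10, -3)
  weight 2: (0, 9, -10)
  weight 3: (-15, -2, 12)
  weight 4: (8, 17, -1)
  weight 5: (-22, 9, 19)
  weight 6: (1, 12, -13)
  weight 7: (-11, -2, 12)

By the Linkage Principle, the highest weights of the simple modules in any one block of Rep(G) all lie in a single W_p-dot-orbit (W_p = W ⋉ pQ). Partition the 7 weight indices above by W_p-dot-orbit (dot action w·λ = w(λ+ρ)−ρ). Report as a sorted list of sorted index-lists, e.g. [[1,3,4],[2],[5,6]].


Type A_3, rank 3, |W|=24; reorder rows/cols to standard.

Each λ_j+ρ reduced to Ā_11; 3-tuples below use C's row order:

  1: (0, 5, 2)
  2: (8, 1, 1)
  3: (8, 1, 1)
  4: (0, 5, 2)
  5: (8, 1, 1)
  6: (8, 1, 1)
  7: (8, 1, 1)

These 7 weights hit 2 W_11-dot-orbits; sizes (2, 5):

[[1, 4], [2, 3, 5, 6, 7]]


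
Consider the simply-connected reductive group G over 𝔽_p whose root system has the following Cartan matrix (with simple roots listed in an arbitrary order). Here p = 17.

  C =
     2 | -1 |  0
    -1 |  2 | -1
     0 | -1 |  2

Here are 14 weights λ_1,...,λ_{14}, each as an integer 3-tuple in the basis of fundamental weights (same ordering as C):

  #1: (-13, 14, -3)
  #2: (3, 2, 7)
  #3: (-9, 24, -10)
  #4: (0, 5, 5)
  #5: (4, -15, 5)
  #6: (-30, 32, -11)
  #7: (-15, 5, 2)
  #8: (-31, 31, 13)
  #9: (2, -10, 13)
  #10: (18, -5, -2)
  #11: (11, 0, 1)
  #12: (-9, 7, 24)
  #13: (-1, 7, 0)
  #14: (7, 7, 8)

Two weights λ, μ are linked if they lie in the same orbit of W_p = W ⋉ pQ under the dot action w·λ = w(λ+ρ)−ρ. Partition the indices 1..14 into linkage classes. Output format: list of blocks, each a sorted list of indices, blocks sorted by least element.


Type A_3, rank 3, |W|=24; reorder rows/cols to standard.

Ā_17 reps of the 14 weights (A_3, coords as presented):

  λ_1 → (12, 1, 2);  λ_2 → (4, 3, 8);  λ_3 → (0, 8, 1);  λ_4 → (1, 6, 6);  λ_5 → (6, 3, 5);  λ_6 → (1, 6, 6);  λ_7 → (6, 3, 5);  λ_8 → (12, 1, 2);  λ_9 → (6, 3, 5);  λ_10 → (12, 1, 2);  λ_11 → (12, 1, 2);  λ_12 → (0, 8, 1);  λ_13 → (0, 8, 1);  λ_14 → (0, 8, 1)

Linkage partition of the 14 weights (5 classes, p=17):

[[1, 8, 10, 11], [2], [3, 12, 13, 14], [4, 6], [5, 7, 9]]


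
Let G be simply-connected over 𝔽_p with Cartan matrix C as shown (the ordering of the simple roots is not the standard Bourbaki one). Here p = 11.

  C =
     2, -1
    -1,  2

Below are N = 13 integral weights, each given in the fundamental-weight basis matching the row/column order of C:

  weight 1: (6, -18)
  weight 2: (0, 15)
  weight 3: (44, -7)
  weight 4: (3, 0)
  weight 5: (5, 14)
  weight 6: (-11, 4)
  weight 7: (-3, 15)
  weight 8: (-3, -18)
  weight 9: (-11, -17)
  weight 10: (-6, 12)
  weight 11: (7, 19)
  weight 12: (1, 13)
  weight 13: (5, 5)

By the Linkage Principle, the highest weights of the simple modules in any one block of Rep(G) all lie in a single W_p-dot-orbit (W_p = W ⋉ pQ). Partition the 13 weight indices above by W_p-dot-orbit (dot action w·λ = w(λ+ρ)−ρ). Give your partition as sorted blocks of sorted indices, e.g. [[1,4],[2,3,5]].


A_2 Cartan matrix, 2 simple roots permuted; ρ=(1,1).

Ā_11 reps of the 13 weights (A_2, coords as presented):

  1: (4, 1);  2: (5, 5);  3: (5, 5);  4: (4, 1);  5: (4, 1);  6: (5, 5);  7: (3, 6);  8: (3, 6);  9: (4, 1);  10: (3, 6);  11: (3, 6);  12: (3, 6);  13: (5, 5)

Grouping the 13 weights by Ā_11-representative: 3 linkage classes.

[[1, 4, 5, 9], [2, 3, 6, 13], [7, 8, 10, 11, 12]]


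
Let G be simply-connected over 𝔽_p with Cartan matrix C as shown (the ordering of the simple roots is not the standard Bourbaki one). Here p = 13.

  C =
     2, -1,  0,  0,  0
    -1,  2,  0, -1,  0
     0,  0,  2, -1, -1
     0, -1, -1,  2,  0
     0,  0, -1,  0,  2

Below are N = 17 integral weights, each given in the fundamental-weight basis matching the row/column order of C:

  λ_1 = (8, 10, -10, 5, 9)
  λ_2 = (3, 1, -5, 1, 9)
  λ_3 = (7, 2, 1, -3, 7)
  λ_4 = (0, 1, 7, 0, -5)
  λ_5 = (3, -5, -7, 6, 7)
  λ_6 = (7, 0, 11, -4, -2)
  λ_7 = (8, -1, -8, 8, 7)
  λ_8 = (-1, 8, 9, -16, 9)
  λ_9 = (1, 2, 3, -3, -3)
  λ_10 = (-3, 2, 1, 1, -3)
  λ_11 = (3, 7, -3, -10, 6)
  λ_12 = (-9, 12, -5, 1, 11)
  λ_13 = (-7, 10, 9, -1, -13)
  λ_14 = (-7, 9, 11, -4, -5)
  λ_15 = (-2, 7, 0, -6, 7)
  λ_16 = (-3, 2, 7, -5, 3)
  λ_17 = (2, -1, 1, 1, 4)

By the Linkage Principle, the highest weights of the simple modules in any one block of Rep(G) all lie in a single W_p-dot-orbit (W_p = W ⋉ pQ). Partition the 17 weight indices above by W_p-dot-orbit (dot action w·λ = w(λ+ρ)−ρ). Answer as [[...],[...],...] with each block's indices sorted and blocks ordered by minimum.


Dynkin diagram of C (from the 8 off-diagonal −1 entries): A_5.

λ_j+ρ reflected into Ā_13 (⟨·,θ^∨⟩≤13); 5-tuples as given:

  1: (0, 1, 3, 3, 2);  2: (3, 0, 2, 2, 5);  3: (2, 1, 0, 2, 2);  4: (1, 2, 4, 1, 4);  5: (0, 1, 3, 3, 2);  6: (1, 2, 4, 1, 4);  7: (3, 0, 2, 2, 5);  8: (0, 1, 3, 3, 2);  9: (2, 1, 0, 2, 2);  10: (2, 1, 0, 2, 2);  11: (1, 2, 4, 1, 4);  12: (2, 1, 0, 2, 2);  13: (2, 1, 0, 2, 2);  14: (0, 1, 3, 3, 2);  15: (1, 2, 4, 1, 4);  16: (1, 2, 4, 1, 4);  17: (3, 0, 2, 2, 5)

These 17 weights hit 4 W_13-dot-orbits; sizes (4, 3, 5, 5):

[[1, 5, 8, 14], [2, 7, 17], [3, 9, 10, 12, 13], [4, 6, 11, 15, 16]]


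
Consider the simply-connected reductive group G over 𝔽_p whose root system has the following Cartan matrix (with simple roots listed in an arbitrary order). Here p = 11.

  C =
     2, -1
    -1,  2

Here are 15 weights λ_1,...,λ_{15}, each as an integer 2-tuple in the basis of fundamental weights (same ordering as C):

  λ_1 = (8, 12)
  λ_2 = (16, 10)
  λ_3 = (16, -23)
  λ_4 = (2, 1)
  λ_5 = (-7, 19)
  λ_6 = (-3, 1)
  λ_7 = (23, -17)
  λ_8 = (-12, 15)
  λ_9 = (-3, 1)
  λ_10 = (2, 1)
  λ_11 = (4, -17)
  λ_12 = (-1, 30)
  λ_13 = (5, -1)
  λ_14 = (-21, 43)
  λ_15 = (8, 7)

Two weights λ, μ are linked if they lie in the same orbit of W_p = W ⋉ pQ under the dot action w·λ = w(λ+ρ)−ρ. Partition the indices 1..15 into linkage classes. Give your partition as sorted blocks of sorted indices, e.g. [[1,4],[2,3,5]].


Root system A_2: the 2×2 matrix C matches after relabeling.

Ā_11 reps of the 15 weights (A_2, coords as presented):

  1: (2, 0);  2: (6, 0);  3: (6, 0);  4: (3, 2);  5: (3, 2);  6: (2, 0);  7: (3, 2);  8: (6, 0);  9: (2, 0);  10: (3, 2);  11: (6, 0);  12: (2, 0);  13: (6, 0);  14: (2, 0);  15: (3, 2)

Linkage partition of the 15 weights (3 classes, p=11):

[[1, 6, 9, 12, 14], [2, 3, 8, 11, 13], [4, 5, 7, 10, 15]]


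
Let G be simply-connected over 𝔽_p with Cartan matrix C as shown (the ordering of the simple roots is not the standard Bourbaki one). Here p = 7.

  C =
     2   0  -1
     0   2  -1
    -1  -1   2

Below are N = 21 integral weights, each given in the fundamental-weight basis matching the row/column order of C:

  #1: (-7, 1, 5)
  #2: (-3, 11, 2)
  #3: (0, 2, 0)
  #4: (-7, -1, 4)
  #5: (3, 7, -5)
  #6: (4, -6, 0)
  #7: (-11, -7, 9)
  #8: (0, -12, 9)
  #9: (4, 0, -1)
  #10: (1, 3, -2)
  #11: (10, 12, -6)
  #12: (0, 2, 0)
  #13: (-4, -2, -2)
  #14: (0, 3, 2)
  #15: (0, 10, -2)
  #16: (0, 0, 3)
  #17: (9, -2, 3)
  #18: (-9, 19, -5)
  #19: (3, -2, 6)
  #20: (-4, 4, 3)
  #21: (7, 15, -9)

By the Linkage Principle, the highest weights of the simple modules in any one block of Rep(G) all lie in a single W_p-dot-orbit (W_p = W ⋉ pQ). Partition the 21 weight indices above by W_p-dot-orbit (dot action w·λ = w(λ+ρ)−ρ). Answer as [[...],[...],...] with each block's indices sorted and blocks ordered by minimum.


Type A_3, rank 3, |W|=24; reorder rows/cols to standard.

λ_j+ρ reflected into Ā_7 (⟨·,θ^∨⟩≤7); 3-tuples as given:

  λ_1+ρ ↦ (5, 1, 0)
  λ_2+ρ ↦ (1, 1, 4)
  λ_3+ρ ↦ (1, 3, 1)
  λ_4+ρ ↦ (5, 1, 0)
  λ_5+ρ ↦ (1, 3, 3)
  λ_6+ρ ↦ (1, 1, 4)
  λ_7+ρ ↦ (1, 3, 3)
  λ_8+ρ ↦ (1, 3, 3)
  λ_9+ρ ↦ (5, 1, 0)
  λ_10+ρ ↦ (1, 3, 1)
  λ_11+ρ ↦ (1, 1, 4)
  λ_12+ρ ↦ (1, 3, 1)
  λ_13+ρ ↦ (1, 3, 1)
  λ_14+ρ ↦ (0, 3, 3)
  λ_15+ρ ↦ (1, 3, 3)
  λ_16+ρ ↦ (1, 1, 4)
  λ_17+ρ ↦ (0, 3, 3)
  λ_18+ρ ↦ (1, 1, 4)
  λ_19+ρ ↦ (0, 3, 3)
  λ_20+ρ ↦ (1, 3, 1)
  λ_21+ρ ↦ (5, 1, 0)

5 distinct reps among the 21 weights ⇒ 5 W_7-linkage classes:

[[1, 4, 9, 21], [2, 6, 11, 16, 18], [3, 10, 12, 13, 20], [5, 7, 8, 15], [14, 17, 19]]


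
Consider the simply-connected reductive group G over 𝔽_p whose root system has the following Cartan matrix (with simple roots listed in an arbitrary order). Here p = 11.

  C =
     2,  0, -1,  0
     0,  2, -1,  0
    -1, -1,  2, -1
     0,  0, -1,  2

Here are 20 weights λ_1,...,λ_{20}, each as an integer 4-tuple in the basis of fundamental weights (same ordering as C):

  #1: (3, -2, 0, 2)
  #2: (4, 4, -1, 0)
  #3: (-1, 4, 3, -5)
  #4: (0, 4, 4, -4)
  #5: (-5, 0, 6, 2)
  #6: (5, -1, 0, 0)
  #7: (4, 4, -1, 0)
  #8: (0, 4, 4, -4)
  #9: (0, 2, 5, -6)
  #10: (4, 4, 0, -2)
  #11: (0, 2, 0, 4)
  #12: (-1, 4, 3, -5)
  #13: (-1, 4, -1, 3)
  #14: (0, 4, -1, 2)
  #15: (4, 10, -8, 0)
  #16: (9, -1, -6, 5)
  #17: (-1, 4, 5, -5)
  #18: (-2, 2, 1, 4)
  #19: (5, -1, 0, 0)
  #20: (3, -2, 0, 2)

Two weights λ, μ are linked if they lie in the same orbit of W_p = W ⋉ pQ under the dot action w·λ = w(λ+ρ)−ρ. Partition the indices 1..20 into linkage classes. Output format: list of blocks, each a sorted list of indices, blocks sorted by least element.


Cartan matrix: type D_4 (|W|=192); un-permuting the 4 rows.

λ_j+ρ reflected into Ā_11 (⟨·,θ^∨⟩≤11); 4-tuples as given:

  λ_1+ρ ↦ (4, 1, 0, 3)
  λ_2+ρ ↦ (5, 5, 0, 1)
  λ_3+ρ ↦ (0, 5, 0, 4)
  λ_4+ρ ↦ (1, 5, 0, 3)
  λ_5+ρ ↦ (4, 1, 0, 3)
  λ_6+ρ ↦ (6, 0, 1, 1)
  λ_7+ρ ↦ (5, 5, 0, 1)
  λ_8+ρ ↦ (1, 5, 0, 3)
  λ_9+ρ ↦ (1, 3, 1, 5)
  λ_10+ρ ↦ (5, 5, 0, 1)
  λ_11+ρ ↦ (1, 3, 1, 5)
  λ_12+ρ ↦ (0, 5, 0, 4)
  λ_13+ρ ↦ (0, 5, 0, 4)
  λ_14+ρ ↦ (1, 5, 0, 3)
  λ_15+ρ ↦ (1, 3, 1, 5)
  λ_16+ρ ↦ (5, 5, 0, 1)
  λ_17+ρ ↦ (0, 5, 0, 4)
  λ_18+ρ ↦ (1, 3, 1, 5)
  λ_19+ρ ↦ (6, 0, 1, 1)
  λ_20+ρ ↦ (4, 1, 0, 3)

Linkage partition of the 20 weights (6 classes, p=11):

[[1, 5, 20], [2, 7, 10, 16], [3, 12, 13, 17], [4, 8, 14], [6, 19], [9, 11, 15, 18]]


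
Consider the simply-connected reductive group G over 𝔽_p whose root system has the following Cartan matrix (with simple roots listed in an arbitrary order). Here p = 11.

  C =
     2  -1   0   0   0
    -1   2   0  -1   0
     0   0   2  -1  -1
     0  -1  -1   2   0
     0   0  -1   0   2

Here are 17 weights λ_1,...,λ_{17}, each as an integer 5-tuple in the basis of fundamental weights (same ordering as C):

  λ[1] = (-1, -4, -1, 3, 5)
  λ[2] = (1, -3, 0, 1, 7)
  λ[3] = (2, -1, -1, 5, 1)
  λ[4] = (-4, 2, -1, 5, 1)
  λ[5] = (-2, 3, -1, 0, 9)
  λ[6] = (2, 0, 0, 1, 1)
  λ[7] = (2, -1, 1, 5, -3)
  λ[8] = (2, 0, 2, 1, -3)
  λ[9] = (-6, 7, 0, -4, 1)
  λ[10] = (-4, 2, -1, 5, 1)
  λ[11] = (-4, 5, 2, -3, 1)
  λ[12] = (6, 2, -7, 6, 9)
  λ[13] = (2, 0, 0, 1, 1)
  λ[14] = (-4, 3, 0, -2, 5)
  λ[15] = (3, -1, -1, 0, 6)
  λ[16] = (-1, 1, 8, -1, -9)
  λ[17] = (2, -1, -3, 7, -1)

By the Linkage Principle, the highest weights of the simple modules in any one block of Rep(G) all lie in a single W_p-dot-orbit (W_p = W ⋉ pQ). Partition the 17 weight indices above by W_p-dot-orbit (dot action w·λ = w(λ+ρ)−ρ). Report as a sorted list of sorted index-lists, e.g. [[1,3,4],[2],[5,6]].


Dynkin diagram of C (from the 8 off-diagonal −1 entries): A_5.

Ā_11 reps of the 17 weights (A_5, coords as presented):

  1: (3, 0, 0, 1, 6) · 2: (0, 2, 1, 0, 8) · 3: (3, 0, 0, 6, 2) · 4: (3, 0, 0, 6, 2) · 5: (3, 0, 0, 1, 6) · 6: (3, 1, 1, 2, 2) · 7: (3, 0, 0, 6, 2) · 8: (3, 1, 1, 2, 2) · 9: (5, 0, 2, 1, 0) · 10: (3, 0, 0, 6, 2) · 11: (3, 1, 1, 2, 2) · 12: (3, 0, 0, 1, 6) · 13: (3, 1, 1, 2, 2) · 14: (3, 0, 0, 1, 6) · 15: (3, 0, 0, 1, 6) · 16: (0, 2, 1, 0, 8) · 17: (3, 0, 0, 6, 2)

Partition of {1..17} into 5 W_11-dot-orbits:

[[1, 5, 12, 14, 15], [2, 16], [3, 4, 7, 10, 17], [6, 8, 11, 13], [9]]


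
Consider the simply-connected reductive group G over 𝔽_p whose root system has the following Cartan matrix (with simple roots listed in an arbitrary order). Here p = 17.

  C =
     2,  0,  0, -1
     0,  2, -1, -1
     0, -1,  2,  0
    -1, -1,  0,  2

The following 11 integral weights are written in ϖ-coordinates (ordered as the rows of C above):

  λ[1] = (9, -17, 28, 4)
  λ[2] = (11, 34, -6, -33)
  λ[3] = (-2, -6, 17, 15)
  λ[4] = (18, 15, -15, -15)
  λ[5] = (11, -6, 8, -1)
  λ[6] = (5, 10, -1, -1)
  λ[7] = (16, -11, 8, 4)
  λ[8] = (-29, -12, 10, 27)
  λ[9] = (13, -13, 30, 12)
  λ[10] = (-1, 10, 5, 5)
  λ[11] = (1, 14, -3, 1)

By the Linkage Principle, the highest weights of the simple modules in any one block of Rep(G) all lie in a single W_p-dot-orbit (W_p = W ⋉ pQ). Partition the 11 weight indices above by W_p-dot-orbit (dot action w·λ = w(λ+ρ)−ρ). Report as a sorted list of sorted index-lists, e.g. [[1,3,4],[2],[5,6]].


Cartan matrix: type A_4 (|W|=120); un-permuting the 4 rows.

Folding the 11 weights λ_j+ρ into Ā_17 (reps in the given 4-coord order):

    1: (10, 4, 1, 1)
    2: (1, 10, 2, 2)
    3: (10, 4, 1, 1)
    4: (1, 10, 2, 2)
    5: (7, 0, 4, 5)
    6: (6, 11, 0, 0)
    7: (7, 0, 4, 5)
    8: (6, 11, 0, 0)
    9: (1, 10, 2, 2)
    10: (6, 11, 0, 0)
    11: (0, 13, 0, 2)

Linkage partition of the 11 weights (5 classes, p=17):

[[1, 3], [2, 4, 9], [5, 7], [6, 8, 10], [11]]


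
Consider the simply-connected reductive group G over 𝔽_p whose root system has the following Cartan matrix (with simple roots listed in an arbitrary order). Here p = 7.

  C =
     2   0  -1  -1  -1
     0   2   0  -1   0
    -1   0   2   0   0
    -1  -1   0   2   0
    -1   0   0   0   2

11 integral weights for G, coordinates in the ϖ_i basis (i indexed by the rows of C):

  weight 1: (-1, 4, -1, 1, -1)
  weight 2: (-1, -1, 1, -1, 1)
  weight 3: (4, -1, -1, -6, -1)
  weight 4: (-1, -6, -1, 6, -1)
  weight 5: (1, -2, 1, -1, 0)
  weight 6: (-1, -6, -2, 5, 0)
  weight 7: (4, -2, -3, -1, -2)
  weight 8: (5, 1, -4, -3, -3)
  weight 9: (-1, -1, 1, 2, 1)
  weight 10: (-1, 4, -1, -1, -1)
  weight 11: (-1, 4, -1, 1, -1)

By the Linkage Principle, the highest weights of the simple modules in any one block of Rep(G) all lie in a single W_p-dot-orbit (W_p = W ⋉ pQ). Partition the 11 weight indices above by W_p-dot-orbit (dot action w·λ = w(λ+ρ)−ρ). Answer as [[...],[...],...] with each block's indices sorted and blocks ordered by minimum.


D_5 Cartan matrix, 5 simple roots permuted; ρ=(1,1,1,1,1).

Folding the 11 weights λ_j+ρ into Ā_7 (reps in the given 5-coord order):

    [1] (0, 5, 0, 0, 0)
    [2] (0, 0, 2, 0, 2)
    [3] (0, 5, 0, 0, 0)
    [4] (0, 5, 0, 0, 0)
    [5] (1, 0, 2, 1, 1)
    [6] (1, 5, 0, 0, 0)
    [7] (1, 0, 2, 1, 1)
    [8] (1, 0, 2, 1, 1)
    [9] (0, 0, 2, 0, 2)
    [10] (0, 5, 0, 0, 0)
    [11] (0, 5, 0, 0, 0)

4 distinct reps among the 11 weights ⇒ 4 W_7-linkage classes:

[[1, 3, 4, 10, 11], [2, 9], [5, 7, 8], [6]]


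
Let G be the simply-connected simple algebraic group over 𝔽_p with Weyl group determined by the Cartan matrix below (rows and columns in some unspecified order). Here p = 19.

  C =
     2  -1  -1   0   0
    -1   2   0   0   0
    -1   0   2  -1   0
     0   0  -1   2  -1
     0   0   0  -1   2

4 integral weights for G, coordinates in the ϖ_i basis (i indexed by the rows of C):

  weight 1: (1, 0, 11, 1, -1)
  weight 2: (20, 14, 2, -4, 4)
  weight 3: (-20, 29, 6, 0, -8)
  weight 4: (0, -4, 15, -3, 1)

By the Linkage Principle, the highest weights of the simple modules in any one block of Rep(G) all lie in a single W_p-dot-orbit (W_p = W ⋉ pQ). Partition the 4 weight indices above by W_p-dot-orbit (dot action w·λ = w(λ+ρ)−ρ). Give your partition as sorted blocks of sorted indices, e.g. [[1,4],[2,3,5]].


Dynkin diagram of C (from the 8 off-diagonal −1 entries): A_5.

W_19-reps of the 4 weights in Ā_19 (same 5-coord order as C):

  λ_1+ρ ↦ (2, 1, 12, 2, 0);  λ_2+ρ ↦ (2, 1, 12, 2, 0);  λ_3+ρ ↦ (1, 0, 6, 1, 0);  λ_4+ρ ↦ (2, 1, 12, 2, 0)

Partition of {1..4} into 2 W_19-dot-orbits:

[[1, 2, 4], [3]]


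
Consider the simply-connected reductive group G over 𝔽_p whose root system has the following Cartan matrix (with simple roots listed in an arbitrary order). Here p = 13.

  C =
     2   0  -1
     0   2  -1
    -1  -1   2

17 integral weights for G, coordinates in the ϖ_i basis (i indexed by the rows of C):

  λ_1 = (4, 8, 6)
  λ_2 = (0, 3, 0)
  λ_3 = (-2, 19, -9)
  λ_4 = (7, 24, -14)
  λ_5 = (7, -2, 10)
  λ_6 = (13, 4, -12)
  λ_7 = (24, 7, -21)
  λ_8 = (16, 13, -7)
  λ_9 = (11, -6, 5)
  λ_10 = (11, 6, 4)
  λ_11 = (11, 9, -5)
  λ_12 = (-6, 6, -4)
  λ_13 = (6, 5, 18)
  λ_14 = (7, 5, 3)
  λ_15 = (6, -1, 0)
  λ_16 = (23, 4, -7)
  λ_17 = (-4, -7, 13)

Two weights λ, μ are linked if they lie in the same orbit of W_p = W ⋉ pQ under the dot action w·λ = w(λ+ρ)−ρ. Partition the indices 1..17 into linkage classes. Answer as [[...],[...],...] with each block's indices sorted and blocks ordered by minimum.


Dynkin diagram of C (from the 4 off-diagonal −1 entries): A_3.

Ā_13 reps of the 17 weights (A_3, coords as presented):

  [1] (3, 1, 4);  [2] (1, 4, 1);  [3] (1, 4, 1);  [4] (7, 0, 1);  [5] (2, 5, 5);  [6] (2, 5, 5);  [7] (7, 0, 1);  [8] (1, 4, 1);  [9] (7, 0, 1);  [10] (1, 4, 1);  [11] (3, 1, 4);  [12] (3, 1, 4);  [13] (0, 1, 6);  [14] (3, 1, 4);  [15] (7, 0, 1);  [16] (2, 5, 5);  [17] (2, 5, 5)

These 17 weights hit 5 W_13-dot-orbits; sizes (4, 4, 4, 4, 1):

[[1, 11, 12, 14], [2, 3, 8, 10], [4, 7, 9, 15], [5, 6, 16, 17], [13]]


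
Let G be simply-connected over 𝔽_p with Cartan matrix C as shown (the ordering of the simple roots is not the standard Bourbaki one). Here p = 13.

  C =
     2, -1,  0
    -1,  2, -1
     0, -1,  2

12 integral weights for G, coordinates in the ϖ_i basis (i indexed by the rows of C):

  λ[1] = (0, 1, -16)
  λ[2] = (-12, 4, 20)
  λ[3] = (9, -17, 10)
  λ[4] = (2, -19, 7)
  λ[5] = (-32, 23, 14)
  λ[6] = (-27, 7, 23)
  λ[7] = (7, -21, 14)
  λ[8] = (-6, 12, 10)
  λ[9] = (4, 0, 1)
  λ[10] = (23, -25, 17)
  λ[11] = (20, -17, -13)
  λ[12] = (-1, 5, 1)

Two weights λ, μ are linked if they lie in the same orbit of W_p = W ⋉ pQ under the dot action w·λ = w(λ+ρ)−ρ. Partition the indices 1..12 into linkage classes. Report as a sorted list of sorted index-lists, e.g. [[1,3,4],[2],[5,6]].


A_3 Cartan matrix, 3 simple roots permuted; ρ=(1,1,1).

Ā_13 reps of the 12 weights (A_3, coords as presented):

  λ_1+ρ ↦ (10, 1, 0)
  λ_2+ρ ↦ (6, 2, 0)
  λ_3+ρ ↦ (3, 5, 2)
  λ_4+ρ ↦ (3, 5, 2)
  λ_5+ρ ↦ (6, 2, 0)
  λ_6+ρ ↦ (0, 6, 2)
  λ_7+ρ ↦ (5, 1, 2)
  λ_8+ρ ↦ (6, 2, 0)
  λ_9+ρ ↦ (5, 1, 2)
  λ_10+ρ ↦ (6, 2, 0)
  λ_11+ρ ↦ (5, 1, 2)
  λ_12+ρ ↦ (0, 6, 2)

Partition of {1..12} into 5 W_13-dot-orbits:

[[1], [2, 5, 8, 10], [3, 4], [6, 12], [7, 9, 11]]


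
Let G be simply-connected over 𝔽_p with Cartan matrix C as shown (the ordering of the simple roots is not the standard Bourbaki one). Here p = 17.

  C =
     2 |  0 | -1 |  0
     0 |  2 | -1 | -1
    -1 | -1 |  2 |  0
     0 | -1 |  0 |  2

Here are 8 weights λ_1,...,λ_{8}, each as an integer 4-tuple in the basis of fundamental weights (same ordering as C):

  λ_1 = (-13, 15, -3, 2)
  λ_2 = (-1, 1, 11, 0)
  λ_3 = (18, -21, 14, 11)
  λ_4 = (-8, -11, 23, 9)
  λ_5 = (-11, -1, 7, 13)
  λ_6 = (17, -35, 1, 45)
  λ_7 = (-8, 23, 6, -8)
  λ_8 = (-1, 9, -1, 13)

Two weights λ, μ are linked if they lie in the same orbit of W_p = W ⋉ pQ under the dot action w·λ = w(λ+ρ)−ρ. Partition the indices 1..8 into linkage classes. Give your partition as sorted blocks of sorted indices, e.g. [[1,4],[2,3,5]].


Root system A_4: the 4×4 matrix C matches after relabeling.

Folding the 8 weights λ_j+ρ into Ā_17 (reps in the given 4-coord order):

  λ_1+ρ ↦ (0, 2, 12, 1)
  λ_2+ρ ↦ (0, 2, 12, 1)
  λ_3+ρ ↦ (3, 2, 0, 7)
  λ_4+ρ ↦ (0, 3, 7, 7)
  λ_5+ρ ↦ (3, 2, 0, 7)
  λ_6+ρ ↦ (0, 2, 12, 1)
  λ_7+ρ ↦ (0, 3, 7, 7)
  λ_8+ρ ↦ (0, 3, 7, 7)

3 distinct reps among the 8 weights ⇒ 3 W_17-linkage classes:

[[1, 2, 6], [3, 5], [4, 7, 8]]


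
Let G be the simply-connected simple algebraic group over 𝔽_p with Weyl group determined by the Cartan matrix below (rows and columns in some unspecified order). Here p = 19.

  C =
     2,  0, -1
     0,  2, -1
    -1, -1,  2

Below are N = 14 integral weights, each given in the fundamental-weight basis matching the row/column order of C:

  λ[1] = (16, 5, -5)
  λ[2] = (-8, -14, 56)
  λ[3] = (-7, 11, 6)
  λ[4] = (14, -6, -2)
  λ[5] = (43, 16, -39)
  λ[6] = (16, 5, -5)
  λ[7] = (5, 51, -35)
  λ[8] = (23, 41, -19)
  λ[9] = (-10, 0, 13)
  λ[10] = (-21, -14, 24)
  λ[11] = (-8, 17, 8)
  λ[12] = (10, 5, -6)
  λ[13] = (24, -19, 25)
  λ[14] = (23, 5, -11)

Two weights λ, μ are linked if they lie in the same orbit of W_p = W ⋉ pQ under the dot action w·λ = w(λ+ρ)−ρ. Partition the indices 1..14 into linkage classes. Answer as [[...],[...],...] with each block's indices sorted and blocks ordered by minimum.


Root system A_3: the 3×3 matrix C matches after relabeling.

Alcove-folded reps (p=19, 14 weights, presented ϖ-order):

    [1] (13, 2, 4)
    [2] (6, 12, 1)
    [3] (6, 12, 1)
    [4] (9, 1, 5)
    [5] (13, 2, 4)
    [6] (13, 2, 4)
    [7] (9, 1, 5)
    [8] (9, 1, 5)
    [9] (9, 1, 5)
    [10] (6, 1, 7)
    [11] (1, 10, 1)
    [12] (6, 1, 5)
    [13] (6, 1, 7)
    [14] (9, 1, 5)

Grouping the 14 weights by Ā_19-representative: 6 linkage classes.

[[1, 5, 6], [2, 3], [4, 7, 8, 9, 14], [10, 13], [11], [12]]


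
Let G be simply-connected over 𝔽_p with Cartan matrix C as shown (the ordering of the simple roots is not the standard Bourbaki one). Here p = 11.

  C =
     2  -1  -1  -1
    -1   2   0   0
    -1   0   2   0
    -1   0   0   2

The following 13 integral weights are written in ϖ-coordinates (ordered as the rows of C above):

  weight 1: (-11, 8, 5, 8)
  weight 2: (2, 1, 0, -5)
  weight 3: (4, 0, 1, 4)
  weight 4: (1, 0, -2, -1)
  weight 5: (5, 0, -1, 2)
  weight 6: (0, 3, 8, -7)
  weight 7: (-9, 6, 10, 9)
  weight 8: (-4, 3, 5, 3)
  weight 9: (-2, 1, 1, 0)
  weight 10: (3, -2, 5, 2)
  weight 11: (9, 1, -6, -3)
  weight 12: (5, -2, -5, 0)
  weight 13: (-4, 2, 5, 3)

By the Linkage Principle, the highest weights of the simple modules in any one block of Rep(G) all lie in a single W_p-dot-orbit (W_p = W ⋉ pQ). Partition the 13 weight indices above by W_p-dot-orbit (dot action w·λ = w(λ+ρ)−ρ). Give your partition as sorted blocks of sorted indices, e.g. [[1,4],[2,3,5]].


Type D_4, rank 4, |W|=192; reorder rows/cols to standard.

Ā_11 reps of the 13 weights (D_4, coords as presented):

  [1] (1, 1, 4, 1)
  [2] (1, 1, 0, 3)
  [3] (1, 1, 0, 3)
  [4] (1, 1, 1, 0)
  [5] (1, 1, 0, 3)
  [6] (1, 1, 4, 1)
  [7] (1, 1, 1, 0)
  [8] (3, 1, 3, 1)
  [9] (1, 1, 1, 0)
  [10] (1, 1, 4, 1)
  [11] (1, 1, 4, 1)
  [12] (1, 1, 4, 1)
  [13] (3, 0, 3, 1)

5 distinct reps among the 13 weights ⇒ 5 W_11-linkage classes:

[[1, 6, 10, 11, 12], [2, 3, 5], [4, 7, 9], [8], [13]]


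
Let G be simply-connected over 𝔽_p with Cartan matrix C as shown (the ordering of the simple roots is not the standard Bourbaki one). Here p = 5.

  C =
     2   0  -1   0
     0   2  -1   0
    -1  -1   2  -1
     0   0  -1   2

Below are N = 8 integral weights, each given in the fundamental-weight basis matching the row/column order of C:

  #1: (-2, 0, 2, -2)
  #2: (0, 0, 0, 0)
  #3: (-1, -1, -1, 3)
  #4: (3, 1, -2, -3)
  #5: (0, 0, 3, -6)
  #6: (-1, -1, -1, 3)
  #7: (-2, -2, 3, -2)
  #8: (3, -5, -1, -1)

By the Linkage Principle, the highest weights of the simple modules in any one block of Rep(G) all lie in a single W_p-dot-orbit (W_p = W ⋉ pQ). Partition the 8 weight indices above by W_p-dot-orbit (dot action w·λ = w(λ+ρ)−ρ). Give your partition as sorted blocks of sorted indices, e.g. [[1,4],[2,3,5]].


C ↔ D_4 under row/col permutation; |W(D_4)| = 192.

W_5-reps of the 8 weights in Ā_5 (same 4-coord order as C):

    λ_1 → (1, 1, 1, 1)
    λ_2 → (1, 1, 1, 1)
    λ_3 → (0, 0, 0, 4)
    λ_4 → (1, 1, 1, 1)
    λ_5 → (0, 0, 0, 4)
    λ_6 → (0, 0, 0, 4)
    λ_7 → (1, 1, 1, 1)
    λ_8 → (0, 0, 0, 4)

Grouping the 8 weights by Ā_5-representative: 2 linkage classes.

[[1, 2, 4, 7], [3, 5, 6, 8]]


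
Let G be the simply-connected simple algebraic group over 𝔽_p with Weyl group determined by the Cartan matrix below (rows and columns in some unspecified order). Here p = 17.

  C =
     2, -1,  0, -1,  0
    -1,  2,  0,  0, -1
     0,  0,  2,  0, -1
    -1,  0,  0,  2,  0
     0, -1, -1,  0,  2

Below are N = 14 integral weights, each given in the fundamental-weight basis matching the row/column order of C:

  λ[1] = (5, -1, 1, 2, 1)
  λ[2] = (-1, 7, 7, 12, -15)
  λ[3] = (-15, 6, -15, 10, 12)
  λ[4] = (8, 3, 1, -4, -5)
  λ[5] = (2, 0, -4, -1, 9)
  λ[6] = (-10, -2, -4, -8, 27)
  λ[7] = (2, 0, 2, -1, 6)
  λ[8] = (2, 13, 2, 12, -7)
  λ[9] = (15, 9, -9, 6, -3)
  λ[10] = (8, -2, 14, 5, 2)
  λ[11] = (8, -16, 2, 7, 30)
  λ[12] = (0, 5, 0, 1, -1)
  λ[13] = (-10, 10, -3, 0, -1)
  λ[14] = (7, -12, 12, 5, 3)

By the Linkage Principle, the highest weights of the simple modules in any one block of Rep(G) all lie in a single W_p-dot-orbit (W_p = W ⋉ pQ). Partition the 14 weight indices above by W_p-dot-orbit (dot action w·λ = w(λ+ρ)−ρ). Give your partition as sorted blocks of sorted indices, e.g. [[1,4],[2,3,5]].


Root system A_5: the 5×5 matrix C matches after relabeling.

Ā_17 reps of the 14 weights (A_5, coords as presented):

  λ_1 → (6, 0, 2, 3, 2) · λ_2 → (6, 0, 2, 3, 2) · λ_3 → (3, 1, 3, 0, 7) · λ_4 → (6, 0, 2, 3, 2) · λ_5 → (3, 1, 3, 0, 7) · λ_6 → (1, 6, 1, 2, 0) · λ_7 → (3, 1, 3, 0, 7) · λ_8 → (3, 1, 3, 0, 7) · λ_9 → (1, 6, 1, 2, 0) · λ_10 → (1, 0, 0, 8, 2) · λ_11 → (1, 0, 0, 8, 2) · λ_12 → (1, 6, 1, 2, 0) · λ_13 → (1, 0, 0, 8, 2) · λ_14 → (3, 1, 3, 0, 7)

Linkage partition of the 14 weights (4 classes, p=17):

[[1, 2, 4], [3, 5, 7, 8, 14], [6, 9, 12], [10, 11, 13]]
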